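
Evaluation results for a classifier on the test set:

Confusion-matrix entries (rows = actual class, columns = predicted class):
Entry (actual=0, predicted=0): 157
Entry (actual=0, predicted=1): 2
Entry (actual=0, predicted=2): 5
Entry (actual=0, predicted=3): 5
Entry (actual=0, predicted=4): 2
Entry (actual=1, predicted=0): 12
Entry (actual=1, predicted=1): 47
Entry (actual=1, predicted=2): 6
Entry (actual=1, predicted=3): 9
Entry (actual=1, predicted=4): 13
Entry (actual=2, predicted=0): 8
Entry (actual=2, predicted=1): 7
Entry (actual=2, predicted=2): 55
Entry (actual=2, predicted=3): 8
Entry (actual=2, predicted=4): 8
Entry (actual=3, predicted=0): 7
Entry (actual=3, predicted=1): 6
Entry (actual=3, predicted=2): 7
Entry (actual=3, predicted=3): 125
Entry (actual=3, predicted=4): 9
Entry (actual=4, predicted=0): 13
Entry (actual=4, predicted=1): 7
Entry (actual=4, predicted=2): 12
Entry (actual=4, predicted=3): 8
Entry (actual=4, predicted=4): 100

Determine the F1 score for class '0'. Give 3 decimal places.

0.853

Treat '0' as positive and all other classes as negative.
F1 score = 2·TP/(2·TP+FP+FN).
0: TP=157, FP=12+8+7+13=40, FN=2+5+5+2=14 → 314/368 = 0.8533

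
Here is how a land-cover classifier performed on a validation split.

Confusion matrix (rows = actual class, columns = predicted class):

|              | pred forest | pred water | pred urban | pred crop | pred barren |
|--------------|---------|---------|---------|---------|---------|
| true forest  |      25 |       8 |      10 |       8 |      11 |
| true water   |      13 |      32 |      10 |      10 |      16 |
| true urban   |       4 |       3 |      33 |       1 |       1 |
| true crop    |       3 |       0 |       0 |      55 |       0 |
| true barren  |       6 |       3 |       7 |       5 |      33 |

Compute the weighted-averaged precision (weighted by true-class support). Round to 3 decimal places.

Per-class precision (TP/(TP+FP)):
  forest: TP=25, FP=13+4+3+6=26 → 25/51 = 0.4902
  water: TP=32, FP=8+3+0+3=14 → 32/46 = 0.6957
  urban: TP=33, FP=10+10+0+7=27 → 33/60 = 0.5500
  crop: TP=55, FP=8+10+1+5=24 → 55/79 = 0.6962
  barren: TP=33, FP=11+16+1+0=28 → 33/61 = 0.5410
Weighted-precision = Σ (supportᵢ/N)·precisionᵢ with N=297: (62/297)·0.4902 + (81/297)·0.6957 + (42/297)·0.5500 + (58/297)·0.6962 + (54/297)·0.5410 = 0.604

0.604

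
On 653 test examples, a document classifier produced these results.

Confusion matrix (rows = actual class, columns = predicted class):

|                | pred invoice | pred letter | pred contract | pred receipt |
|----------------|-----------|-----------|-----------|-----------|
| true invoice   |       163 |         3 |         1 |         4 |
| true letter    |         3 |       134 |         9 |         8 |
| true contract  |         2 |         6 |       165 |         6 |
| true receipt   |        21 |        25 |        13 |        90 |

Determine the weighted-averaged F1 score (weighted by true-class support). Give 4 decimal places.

0.8397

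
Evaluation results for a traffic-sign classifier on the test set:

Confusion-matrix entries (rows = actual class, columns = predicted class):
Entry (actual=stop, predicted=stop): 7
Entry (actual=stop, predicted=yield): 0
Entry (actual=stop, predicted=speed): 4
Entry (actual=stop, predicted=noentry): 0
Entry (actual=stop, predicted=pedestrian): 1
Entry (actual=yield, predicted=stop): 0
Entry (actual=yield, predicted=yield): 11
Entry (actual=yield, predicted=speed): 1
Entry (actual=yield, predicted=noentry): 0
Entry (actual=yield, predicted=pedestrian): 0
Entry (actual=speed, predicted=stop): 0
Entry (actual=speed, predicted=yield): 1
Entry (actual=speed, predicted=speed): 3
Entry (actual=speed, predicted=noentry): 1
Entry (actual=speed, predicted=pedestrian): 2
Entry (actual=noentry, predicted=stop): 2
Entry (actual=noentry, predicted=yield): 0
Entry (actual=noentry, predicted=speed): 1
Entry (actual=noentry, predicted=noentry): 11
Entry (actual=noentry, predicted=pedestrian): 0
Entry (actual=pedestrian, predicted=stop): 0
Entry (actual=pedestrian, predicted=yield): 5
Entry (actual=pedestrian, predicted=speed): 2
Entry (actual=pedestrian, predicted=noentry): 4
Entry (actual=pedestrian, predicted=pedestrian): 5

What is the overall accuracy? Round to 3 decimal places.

0.607

Accuracy = trace / total = (7+11+3+11+5=37) / 61 = 37/61 = 0.607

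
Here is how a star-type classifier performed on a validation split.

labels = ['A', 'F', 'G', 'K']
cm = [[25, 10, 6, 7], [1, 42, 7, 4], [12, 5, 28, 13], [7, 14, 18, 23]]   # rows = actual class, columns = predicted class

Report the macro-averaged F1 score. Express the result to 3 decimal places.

0.528

Per-class F1 score (2·TP/(2·TP+FP+FN)):
  A: TP=25, FP=1+12+7=20, FN=10+6+7=23 → 50/93 = 0.5376
  F: TP=42, FP=10+5+14=29, FN=1+7+4=12 → 84/125 = 0.6720
  G: TP=28, FP=6+7+18=31, FN=12+5+13=30 → 56/117 = 0.4786
  K: TP=23, FP=7+4+13=24, FN=7+14+18=39 → 46/109 = 0.4220
Macro-F1 score = mean = (0.5376 + 0.6720 + 0.4786 + 0.4220) / 4 = 0.528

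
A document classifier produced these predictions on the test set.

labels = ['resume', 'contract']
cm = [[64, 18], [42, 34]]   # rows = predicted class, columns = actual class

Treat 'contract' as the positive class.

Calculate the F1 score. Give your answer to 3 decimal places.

0.531

Precision = TP/(TP+FP) = 34/76 = 0.4474
Recall = TP/(TP+FN) = 34/52 = 0.6538
F1 = 2·TP/(2·TP+FP+FN) = 68/128 = 0.531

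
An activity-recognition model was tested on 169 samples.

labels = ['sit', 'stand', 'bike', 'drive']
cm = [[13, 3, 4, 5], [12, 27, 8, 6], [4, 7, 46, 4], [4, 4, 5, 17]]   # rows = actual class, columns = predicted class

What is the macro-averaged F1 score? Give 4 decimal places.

0.5783

Per-class F1 score (2·TP/(2·TP+FP+FN)):
  sit: TP=13, FP=12+4+4=20, FN=3+4+5=12 → 26/58 = 0.44828
  stand: TP=27, FP=3+7+4=14, FN=12+8+6=26 → 54/94 = 0.57447
  bike: TP=46, FP=4+8+5=17, FN=4+7+4=15 → 92/124 = 0.74194
  drive: TP=17, FP=5+6+4=15, FN=4+4+5=13 → 34/62 = 0.54839
Macro-F1 score = mean = (0.44828 + 0.57447 + 0.74194 + 0.54839) / 4 = 0.5783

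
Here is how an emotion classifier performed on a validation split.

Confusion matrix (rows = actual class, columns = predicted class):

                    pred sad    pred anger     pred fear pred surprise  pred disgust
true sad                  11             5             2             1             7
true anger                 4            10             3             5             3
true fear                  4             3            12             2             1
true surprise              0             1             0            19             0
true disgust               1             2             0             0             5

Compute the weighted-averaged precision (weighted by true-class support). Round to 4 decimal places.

0.5773

Per-class precision (TP/(TP+FP)):
  sad: TP=11, FP=4+4+0+1=9 → 11/20 = 0.55000
  anger: TP=10, FP=5+3+1+2=11 → 10/21 = 0.47619
  fear: TP=12, FP=2+3+0+0=5 → 12/17 = 0.70588
  surprise: TP=19, FP=1+5+2+0=8 → 19/27 = 0.70370
  disgust: TP=5, FP=7+3+1+0=11 → 5/16 = 0.31250
Weighted-precision = Σ (supportᵢ/N)·precisionᵢ with N=101: (26/101)·0.55000 + (25/101)·0.47619 + (22/101)·0.70588 + (20/101)·0.70370 + (8/101)·0.31250 = 0.5773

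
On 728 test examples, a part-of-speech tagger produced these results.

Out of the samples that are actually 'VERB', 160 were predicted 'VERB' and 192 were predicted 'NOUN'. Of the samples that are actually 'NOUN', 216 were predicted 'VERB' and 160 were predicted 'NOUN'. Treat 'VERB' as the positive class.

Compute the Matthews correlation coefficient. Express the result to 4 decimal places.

MCC = (TP·TN − FP·FN) / √((TP+FP)(TP+FN)(TN+FP)(TN+FN))
Numerator = 160·160 − 216·192 = -15872
Denominator = √(376·352·376·352) = √17517051904 = 132352.0000
MCC = -15872 / 132352.0000 = -0.1199

-0.1199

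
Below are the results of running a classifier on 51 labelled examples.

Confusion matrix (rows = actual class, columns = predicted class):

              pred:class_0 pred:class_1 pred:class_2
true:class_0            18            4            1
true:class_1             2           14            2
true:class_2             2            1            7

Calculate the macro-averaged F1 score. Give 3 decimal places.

Per-class F1 score (2·TP/(2·TP+FP+FN)):
  class_0: TP=18, FP=2+2=4, FN=4+1=5 → 36/45 = 0.8000
  class_1: TP=14, FP=4+1=5, FN=2+2=4 → 28/37 = 0.7568
  class_2: TP=7, FP=1+2=3, FN=2+1=3 → 14/20 = 0.7000
Macro-F1 score = mean = (0.8000 + 0.7568 + 0.7000) / 3 = 0.752

0.752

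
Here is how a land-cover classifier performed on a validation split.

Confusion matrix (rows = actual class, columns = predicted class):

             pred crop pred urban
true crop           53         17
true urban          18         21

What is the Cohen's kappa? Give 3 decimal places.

0.297

Observed agreement pₒ = trace/N = 74/109 = 0.6789
Expected agreement pₑ = Σ (rowᵢ·colᵢ)/N² = (70·71 + 39·38)/109² = 0.5431
κ = (pₒ − pₑ)/(1 − pₑ) = (0.6789 − 0.5431)/(1 − 0.5431) = 0.297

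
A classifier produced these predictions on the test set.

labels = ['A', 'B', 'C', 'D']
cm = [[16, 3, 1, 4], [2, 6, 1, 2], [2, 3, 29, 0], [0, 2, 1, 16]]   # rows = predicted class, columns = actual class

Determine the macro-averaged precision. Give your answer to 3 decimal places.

0.727

Per-class precision (TP/(TP+FP)):
  A: TP=16, FP=3+1+4=8 → 16/24 = 0.6667
  B: TP=6, FP=2+1+2=5 → 6/11 = 0.5455
  C: TP=29, FP=2+3+0=5 → 29/34 = 0.8529
  D: TP=16, FP=0+2+1=3 → 16/19 = 0.8421
Macro-precision = mean = (0.6667 + 0.5455 + 0.8529 + 0.8421) / 4 = 0.727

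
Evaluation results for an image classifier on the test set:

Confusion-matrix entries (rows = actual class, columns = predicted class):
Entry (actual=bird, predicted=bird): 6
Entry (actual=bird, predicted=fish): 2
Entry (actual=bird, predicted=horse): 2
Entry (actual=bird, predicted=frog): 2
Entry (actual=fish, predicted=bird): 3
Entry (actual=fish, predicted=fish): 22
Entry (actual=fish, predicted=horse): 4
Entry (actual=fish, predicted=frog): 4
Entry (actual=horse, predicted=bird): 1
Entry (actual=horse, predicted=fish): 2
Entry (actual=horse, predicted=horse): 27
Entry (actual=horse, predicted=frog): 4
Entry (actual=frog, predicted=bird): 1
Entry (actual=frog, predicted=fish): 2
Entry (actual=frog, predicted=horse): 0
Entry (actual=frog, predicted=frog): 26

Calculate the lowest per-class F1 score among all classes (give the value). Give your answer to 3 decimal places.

0.522

Per-class F1 score (2·TP/(2·TP+FP+FN)):
  bird: TP=6, FP=3+1+1=5, FN=2+2+2=6 → 12/23 = 0.5217
  fish: TP=22, FP=2+2+2=6, FN=3+4+4=11 → 44/61 = 0.7213
  horse: TP=27, FP=2+4+0=6, FN=1+2+4=7 → 54/67 = 0.8060
  frog: TP=26, FP=2+4+4=10, FN=1+2+0=3 → 52/65 = 0.8000
Lowest is class 'bird' with F1 score = 0.522.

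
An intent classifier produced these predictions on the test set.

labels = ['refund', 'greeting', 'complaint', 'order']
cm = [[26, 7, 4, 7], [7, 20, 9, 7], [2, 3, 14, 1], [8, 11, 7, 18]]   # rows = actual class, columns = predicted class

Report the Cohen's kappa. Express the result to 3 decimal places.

Observed agreement pₒ = trace/N = 78/151 = 0.5166
Expected agreement pₑ = Σ (rowᵢ·colᵢ)/N² = (44·43 + 43·41 + 20·34 + 44·33)/151² = 0.2538
κ = (pₒ − pₑ)/(1 − pₑ) = (0.5166 − 0.2538)/(1 − 0.2538) = 0.352

0.352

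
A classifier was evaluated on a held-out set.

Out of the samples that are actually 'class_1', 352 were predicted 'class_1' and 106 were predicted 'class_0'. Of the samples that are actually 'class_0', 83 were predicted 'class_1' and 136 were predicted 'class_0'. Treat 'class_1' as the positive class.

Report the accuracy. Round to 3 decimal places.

Accuracy = (TP+TN)/N = (352+136)/677 = 0.721

0.721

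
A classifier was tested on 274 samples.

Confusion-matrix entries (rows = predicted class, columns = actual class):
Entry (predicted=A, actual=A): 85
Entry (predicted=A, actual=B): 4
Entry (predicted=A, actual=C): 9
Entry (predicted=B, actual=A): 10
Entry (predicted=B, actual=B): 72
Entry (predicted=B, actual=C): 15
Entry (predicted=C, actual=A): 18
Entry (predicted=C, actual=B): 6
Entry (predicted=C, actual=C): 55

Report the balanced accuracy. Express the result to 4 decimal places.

0.7755

Balanced accuracy = mean of per-class recall.
  A: recall = 85/113 = 0.75221
  B: recall = 72/82 = 0.87805
  C: recall = 55/79 = 0.69620
Mean = (0.75221 + 0.87805 + 0.69620) / 3 = 0.7755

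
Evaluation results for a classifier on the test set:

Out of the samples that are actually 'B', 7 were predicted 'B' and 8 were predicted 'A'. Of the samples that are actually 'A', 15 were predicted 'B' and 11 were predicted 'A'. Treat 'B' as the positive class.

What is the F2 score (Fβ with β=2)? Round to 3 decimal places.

Fβ = (1+β²)·TP / ((1+β²)·TP + β²·FN + FP), with β²=4
= 5·7 / (5·7 + 4·8 + 15) = 0.427

0.427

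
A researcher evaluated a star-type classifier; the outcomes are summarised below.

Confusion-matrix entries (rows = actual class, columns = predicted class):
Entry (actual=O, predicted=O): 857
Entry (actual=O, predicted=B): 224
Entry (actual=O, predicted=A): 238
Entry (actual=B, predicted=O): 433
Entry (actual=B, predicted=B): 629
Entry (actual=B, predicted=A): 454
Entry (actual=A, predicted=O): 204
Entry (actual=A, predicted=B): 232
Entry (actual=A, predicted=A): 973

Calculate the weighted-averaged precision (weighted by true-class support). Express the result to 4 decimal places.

0.5794

Per-class precision (TP/(TP+FP)):
  O: TP=857, FP=433+204=637 → 857/1494 = 0.57363
  B: TP=629, FP=224+232=456 → 629/1085 = 0.57972
  A: TP=973, FP=238+454=692 → 973/1665 = 0.58438
Weighted-precision = Σ (supportᵢ/N)·precisionᵢ with N=4244: (1319/4244)·0.57363 + (1516/4244)·0.57972 + (1409/4244)·0.58438 = 0.5794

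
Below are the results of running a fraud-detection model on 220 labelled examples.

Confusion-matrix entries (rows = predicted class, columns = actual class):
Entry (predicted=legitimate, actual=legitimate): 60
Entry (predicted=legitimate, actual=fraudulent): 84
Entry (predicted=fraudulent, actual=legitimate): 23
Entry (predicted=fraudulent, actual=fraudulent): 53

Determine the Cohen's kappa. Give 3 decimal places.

Observed agreement pₒ = trace/N = 113/220 = 0.5136
Expected agreement pₑ = Σ (rowᵢ·colᵢ)/N² = (83·144 + 137·76)/220² = 0.4621
κ = (pₒ − pₑ)/(1 − pₑ) = (0.5136 − 0.4621)/(1 − 0.4621) = 0.096

0.096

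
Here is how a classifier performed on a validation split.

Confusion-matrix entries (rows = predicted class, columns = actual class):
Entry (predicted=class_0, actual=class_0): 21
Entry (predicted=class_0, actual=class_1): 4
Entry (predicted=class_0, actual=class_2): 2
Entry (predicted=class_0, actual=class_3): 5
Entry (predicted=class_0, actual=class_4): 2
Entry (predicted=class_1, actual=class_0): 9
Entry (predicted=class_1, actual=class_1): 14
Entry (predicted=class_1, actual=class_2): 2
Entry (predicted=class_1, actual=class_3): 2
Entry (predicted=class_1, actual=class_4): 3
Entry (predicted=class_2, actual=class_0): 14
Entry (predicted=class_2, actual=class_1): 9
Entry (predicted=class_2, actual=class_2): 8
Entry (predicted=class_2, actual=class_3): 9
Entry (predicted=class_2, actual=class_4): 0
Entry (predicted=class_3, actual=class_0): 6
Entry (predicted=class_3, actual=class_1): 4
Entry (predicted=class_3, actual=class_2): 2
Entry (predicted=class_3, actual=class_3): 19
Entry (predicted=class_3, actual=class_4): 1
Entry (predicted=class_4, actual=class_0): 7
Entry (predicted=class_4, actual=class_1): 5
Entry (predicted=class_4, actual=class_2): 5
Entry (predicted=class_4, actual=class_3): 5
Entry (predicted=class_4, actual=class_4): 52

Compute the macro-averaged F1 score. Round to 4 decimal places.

Per-class F1 score (2·TP/(2·TP+FP+FN)):
  class_0: TP=21, FP=4+2+5+2=13, FN=9+14+6+7=36 → 42/91 = 0.46154
  class_1: TP=14, FP=9+2+2+3=16, FN=4+9+4+5=22 → 28/66 = 0.42424
  class_2: TP=8, FP=14+9+9+0=32, FN=2+2+2+5=11 → 16/59 = 0.27119
  class_3: TP=19, FP=6+4+2+1=13, FN=5+2+9+5=21 → 38/72 = 0.52778
  class_4: TP=52, FP=7+5+5+5=22, FN=2+3+0+1=6 → 104/132 = 0.78788
Macro-F1 score = mean = (0.46154 + 0.42424 + 0.27119 + 0.52778 + 0.78788) / 5 = 0.4945

0.4945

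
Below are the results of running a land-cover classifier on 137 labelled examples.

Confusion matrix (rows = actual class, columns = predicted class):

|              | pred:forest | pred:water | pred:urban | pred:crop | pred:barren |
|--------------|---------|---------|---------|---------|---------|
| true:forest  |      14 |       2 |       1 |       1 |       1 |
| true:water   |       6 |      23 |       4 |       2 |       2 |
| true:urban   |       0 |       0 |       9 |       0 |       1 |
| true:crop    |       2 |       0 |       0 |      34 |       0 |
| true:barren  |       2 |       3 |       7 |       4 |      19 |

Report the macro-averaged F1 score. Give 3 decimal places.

0.696

Per-class F1 score (2·TP/(2·TP+FP+FN)):
  forest: TP=14, FP=6+0+2+2=10, FN=2+1+1+1=5 → 28/43 = 0.6512
  water: TP=23, FP=2+0+0+3=5, FN=6+4+2+2=14 → 46/65 = 0.7077
  urban: TP=9, FP=1+4+0+7=12, FN=0+0+0+1=1 → 18/31 = 0.5806
  crop: TP=34, FP=1+2+0+4=7, FN=2+0+0+0=2 → 68/77 = 0.8831
  barren: TP=19, FP=1+2+1+0=4, FN=2+3+7+4=16 → 38/58 = 0.6552
Macro-F1 score = mean = (0.6512 + 0.7077 + 0.5806 + 0.8831 + 0.6552) / 5 = 0.696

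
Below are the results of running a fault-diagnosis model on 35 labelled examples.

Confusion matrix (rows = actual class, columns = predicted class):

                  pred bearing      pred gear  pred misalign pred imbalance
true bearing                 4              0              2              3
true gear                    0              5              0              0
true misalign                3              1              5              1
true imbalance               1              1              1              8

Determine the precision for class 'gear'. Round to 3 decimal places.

Take TP from the diagonal, FP from the rest of the 'gear' prediction marginal, FN from the rest of the 'gear' actual marginal.
precision = TP/(TP+FP).
gear: TP=5, FP=0+1+1=2 → 5/7 = 0.7143

0.714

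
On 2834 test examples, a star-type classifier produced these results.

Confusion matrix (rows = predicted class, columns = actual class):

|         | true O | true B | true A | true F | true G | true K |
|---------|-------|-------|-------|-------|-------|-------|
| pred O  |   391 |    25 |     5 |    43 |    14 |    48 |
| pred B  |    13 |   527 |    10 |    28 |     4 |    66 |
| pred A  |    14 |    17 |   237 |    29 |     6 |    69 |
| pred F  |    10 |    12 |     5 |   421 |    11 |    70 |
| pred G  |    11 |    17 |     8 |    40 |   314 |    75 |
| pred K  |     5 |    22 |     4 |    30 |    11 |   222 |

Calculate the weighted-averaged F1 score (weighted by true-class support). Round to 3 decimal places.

0.734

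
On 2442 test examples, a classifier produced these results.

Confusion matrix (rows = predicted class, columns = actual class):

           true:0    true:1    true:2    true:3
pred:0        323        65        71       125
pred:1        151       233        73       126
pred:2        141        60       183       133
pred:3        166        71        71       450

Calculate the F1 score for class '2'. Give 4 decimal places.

Take TP from the diagonal, FP from the rest of the '2' prediction marginal, FN from the rest of the '2' actual marginal.
F1 score = 2·TP/(2·TP+FP+FN).
2: TP=183, FP=141+60+133=334, FN=71+73+71=215 → 366/915 = 0.40000

0.4000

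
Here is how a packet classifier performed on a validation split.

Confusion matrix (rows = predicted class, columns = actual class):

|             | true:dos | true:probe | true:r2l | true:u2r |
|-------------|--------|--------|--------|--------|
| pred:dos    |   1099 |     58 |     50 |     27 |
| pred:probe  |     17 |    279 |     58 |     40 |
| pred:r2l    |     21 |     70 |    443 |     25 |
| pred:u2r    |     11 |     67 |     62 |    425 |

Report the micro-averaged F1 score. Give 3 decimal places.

0.816

Micro-averaging pools counts across classes: ΣTP=2246, ΣFP=506, ΣFN=506.
Micro-F1 score = 2·TP/(2·TP+FP+FN) on pooled counts = 0.816 (equals overall accuracy in single-label multiclass).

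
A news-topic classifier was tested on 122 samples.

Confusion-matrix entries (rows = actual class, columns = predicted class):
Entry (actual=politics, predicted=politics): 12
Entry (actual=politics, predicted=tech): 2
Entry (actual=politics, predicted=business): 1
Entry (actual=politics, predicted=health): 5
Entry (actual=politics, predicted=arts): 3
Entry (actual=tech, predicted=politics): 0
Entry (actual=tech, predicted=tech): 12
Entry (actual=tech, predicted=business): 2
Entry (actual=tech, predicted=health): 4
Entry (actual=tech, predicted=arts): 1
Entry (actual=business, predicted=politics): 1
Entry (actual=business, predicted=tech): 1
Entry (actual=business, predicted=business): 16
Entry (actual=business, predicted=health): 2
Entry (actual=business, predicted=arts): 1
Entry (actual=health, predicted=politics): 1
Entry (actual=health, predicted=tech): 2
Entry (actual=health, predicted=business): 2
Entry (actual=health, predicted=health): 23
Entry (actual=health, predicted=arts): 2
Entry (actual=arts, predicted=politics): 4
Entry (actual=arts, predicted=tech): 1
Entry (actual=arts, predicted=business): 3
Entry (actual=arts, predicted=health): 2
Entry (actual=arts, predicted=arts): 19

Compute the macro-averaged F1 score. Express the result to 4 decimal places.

0.6666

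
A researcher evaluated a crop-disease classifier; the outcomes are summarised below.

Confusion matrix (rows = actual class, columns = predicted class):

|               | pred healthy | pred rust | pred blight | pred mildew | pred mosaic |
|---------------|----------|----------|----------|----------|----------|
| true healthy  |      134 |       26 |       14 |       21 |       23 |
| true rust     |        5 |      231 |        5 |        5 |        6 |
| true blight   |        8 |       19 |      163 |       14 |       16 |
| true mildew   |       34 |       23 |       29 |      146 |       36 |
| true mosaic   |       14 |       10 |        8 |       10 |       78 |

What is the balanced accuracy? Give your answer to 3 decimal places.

0.693

Balanced accuracy = mean of per-class recall.
  healthy: recall = 134/218 = 0.6147
  rust: recall = 231/252 = 0.9167
  blight: recall = 163/220 = 0.7409
  mildew: recall = 146/268 = 0.5448
  mosaic: recall = 78/120 = 0.6500
Mean = (0.6147 + 0.9167 + 0.7409 + 0.5448 + 0.6500) / 5 = 0.693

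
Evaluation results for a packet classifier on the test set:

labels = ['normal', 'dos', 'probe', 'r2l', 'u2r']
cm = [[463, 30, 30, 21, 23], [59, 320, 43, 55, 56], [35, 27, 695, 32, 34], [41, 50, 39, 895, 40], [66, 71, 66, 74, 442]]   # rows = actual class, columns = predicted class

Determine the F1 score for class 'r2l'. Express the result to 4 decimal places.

Treat 'r2l' as positive and all other classes as negative.
F1 score = 2·TP/(2·TP+FP+FN).
r2l: TP=895, FP=21+55+32+74=182, FN=41+50+39+40=170 → 1790/2142 = 0.83567

0.8357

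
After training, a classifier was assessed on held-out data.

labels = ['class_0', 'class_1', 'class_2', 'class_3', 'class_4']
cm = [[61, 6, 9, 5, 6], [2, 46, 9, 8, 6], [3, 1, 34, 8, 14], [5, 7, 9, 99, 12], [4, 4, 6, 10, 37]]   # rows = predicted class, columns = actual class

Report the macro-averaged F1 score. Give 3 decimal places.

0.654

Per-class F1 score (2·TP/(2·TP+FP+FN)):
  class_0: TP=61, FP=6+9+5+6=26, FN=2+3+5+4=14 → 122/162 = 0.7531
  class_1: TP=46, FP=2+9+8+6=25, FN=6+1+7+4=18 → 92/135 = 0.6815
  class_2: TP=34, FP=3+1+8+14=26, FN=9+9+9+6=33 → 68/127 = 0.5354
  class_3: TP=99, FP=5+7+9+12=33, FN=5+8+8+10=31 → 198/262 = 0.7557
  class_4: TP=37, FP=4+4+6+10=24, FN=6+6+14+12=38 → 74/136 = 0.5441
Macro-F1 score = mean = (0.7531 + 0.6815 + 0.5354 + 0.7557 + 0.5441) / 5 = 0.654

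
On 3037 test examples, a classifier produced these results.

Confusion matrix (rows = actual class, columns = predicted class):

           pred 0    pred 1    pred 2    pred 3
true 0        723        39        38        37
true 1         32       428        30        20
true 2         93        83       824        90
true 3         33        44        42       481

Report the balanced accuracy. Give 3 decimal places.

Balanced accuracy = mean of per-class recall.
  0: recall = 723/837 = 0.8638
  1: recall = 428/510 = 0.8392
  2: recall = 824/1090 = 0.7560
  3: recall = 481/600 = 0.8017
Mean = (0.8638 + 0.8392 + 0.7560 + 0.8017) / 4 = 0.815

0.815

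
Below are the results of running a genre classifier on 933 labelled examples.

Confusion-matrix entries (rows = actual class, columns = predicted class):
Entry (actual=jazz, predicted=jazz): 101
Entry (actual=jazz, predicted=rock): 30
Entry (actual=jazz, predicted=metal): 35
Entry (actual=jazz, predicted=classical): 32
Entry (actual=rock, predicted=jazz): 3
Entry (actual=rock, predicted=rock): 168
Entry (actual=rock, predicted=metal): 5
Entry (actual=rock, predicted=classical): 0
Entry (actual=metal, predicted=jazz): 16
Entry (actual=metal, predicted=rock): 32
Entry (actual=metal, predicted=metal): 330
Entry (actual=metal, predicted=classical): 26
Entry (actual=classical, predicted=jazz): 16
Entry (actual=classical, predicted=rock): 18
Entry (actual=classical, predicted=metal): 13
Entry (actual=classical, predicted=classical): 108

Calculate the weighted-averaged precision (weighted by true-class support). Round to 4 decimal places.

0.7666

Per-class precision (TP/(TP+FP)):
  jazz: TP=101, FP=3+16+16=35 → 101/136 = 0.74265
  rock: TP=168, FP=30+32+18=80 → 168/248 = 0.67742
  metal: TP=330, FP=35+5+13=53 → 330/383 = 0.86162
  classical: TP=108, FP=32+0+26=58 → 108/166 = 0.65060
Weighted-precision = Σ (supportᵢ/N)·precisionᵢ with N=933: (198/933)·0.74265 + (176/933)·0.67742 + (404/933)·0.86162 + (155/933)·0.65060 = 0.7666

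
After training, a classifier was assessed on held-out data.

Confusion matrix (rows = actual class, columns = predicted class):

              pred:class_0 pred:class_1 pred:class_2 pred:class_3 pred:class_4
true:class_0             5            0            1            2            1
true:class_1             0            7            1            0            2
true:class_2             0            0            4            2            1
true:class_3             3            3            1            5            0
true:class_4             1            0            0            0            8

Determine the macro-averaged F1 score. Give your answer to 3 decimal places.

Per-class F1 score (2·TP/(2·TP+FP+FN)):
  class_0: TP=5, FP=0+0+3+1=4, FN=0+1+2+1=4 → 10/18 = 0.5556
  class_1: TP=7, FP=0+0+3+0=3, FN=0+1+0+2=3 → 14/20 = 0.7000
  class_2: TP=4, FP=1+1+1+0=3, FN=0+0+2+1=3 → 8/14 = 0.5714
  class_3: TP=5, FP=2+0+2+0=4, FN=3+3+1+0=7 → 10/21 = 0.4762
  class_4: TP=8, FP=1+2+1+0=4, FN=1+0+0+0=1 → 16/21 = 0.7619
Macro-F1 score = mean = (0.5556 + 0.7000 + 0.5714 + 0.4762 + 0.7619) / 5 = 0.613

0.613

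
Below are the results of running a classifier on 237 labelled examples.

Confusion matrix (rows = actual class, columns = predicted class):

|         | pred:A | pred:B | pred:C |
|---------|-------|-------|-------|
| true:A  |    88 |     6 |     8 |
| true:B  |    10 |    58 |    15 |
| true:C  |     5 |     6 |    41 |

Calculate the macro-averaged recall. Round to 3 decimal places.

0.783

Per-class recall (TP/(TP+FN)):
  A: TP=88, FN=6+8=14 → 88/102 = 0.8627
  B: TP=58, FN=10+15=25 → 58/83 = 0.6988
  C: TP=41, FN=5+6=11 → 41/52 = 0.7885
Macro-recall = mean = (0.8627 + 0.6988 + 0.7885) / 3 = 0.783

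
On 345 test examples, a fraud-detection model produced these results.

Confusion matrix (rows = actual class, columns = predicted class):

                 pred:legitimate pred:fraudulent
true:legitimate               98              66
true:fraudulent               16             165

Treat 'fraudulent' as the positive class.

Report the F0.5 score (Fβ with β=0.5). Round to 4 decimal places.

Fβ = (1+β²)·TP / ((1+β²)·TP + β²·FN + FP), with β²=1/4
= 1.25·165 / (1.25·165 + 0.25·16 + 66) = 0.7466

0.7466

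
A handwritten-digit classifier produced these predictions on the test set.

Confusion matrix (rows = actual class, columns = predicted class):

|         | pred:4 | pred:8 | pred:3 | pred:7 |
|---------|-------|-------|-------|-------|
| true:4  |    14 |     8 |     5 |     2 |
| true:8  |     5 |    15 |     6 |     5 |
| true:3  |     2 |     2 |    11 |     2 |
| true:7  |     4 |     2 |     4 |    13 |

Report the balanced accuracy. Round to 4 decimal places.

Balanced accuracy = mean of per-class recall.
  4: recall = 14/29 = 0.48276
  8: recall = 15/31 = 0.48387
  3: recall = 11/17 = 0.64706
  7: recall = 13/23 = 0.56522
Mean = (0.48276 + 0.48387 + 0.64706 + 0.56522) / 4 = 0.5447

0.5447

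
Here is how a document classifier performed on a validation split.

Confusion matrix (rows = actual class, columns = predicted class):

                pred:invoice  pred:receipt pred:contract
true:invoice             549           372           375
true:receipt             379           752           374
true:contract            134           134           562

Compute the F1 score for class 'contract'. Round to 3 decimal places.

0.525

One-vs-rest for 'contract': TP = diagonal; FP = other classes predicted 'contract'; FN = 'contract' predicted as other.
F1 score = 2·TP/(2·TP+FP+FN).
contract: TP=562, FP=375+374=749, FN=134+134=268 → 1124/2141 = 0.5250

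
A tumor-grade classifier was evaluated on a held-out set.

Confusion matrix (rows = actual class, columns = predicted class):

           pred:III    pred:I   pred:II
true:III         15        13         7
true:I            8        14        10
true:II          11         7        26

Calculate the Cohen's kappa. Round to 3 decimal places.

0.237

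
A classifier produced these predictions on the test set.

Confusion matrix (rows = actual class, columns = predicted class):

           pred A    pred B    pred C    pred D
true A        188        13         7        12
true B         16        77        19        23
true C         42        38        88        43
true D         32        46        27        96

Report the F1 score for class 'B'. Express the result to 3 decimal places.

0.498

Take TP from the diagonal, FP from the rest of the 'B' prediction marginal, FN from the rest of the 'B' actual marginal.
F1 score = 2·TP/(2·TP+FP+FN).
B: TP=77, FP=13+38+46=97, FN=16+19+23=58 → 154/309 = 0.4984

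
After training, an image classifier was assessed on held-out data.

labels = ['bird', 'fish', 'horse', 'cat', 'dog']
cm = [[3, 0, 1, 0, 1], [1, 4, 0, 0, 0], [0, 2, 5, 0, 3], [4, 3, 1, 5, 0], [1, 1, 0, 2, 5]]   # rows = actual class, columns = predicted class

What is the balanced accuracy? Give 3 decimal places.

Balanced accuracy = mean of per-class recall.
  bird: recall = 3/5 = 0.6000
  fish: recall = 4/5 = 0.8000
  horse: recall = 5/10 = 0.5000
  cat: recall = 5/13 = 0.3846
  dog: recall = 5/9 = 0.5556
Mean = (0.6000 + 0.8000 + 0.5000 + 0.3846 + 0.5556) / 5 = 0.568

0.568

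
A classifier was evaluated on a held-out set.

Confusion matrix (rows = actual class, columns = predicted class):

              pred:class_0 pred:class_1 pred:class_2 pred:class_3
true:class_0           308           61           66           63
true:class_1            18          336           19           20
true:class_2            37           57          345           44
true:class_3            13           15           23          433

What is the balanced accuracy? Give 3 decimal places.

Balanced accuracy = mean of per-class recall.
  class_0: recall = 308/498 = 0.6185
  class_1: recall = 336/393 = 0.8550
  class_2: recall = 345/483 = 0.7143
  class_3: recall = 433/484 = 0.8946
Mean = (0.6185 + 0.8550 + 0.7143 + 0.8946) / 4 = 0.771

0.771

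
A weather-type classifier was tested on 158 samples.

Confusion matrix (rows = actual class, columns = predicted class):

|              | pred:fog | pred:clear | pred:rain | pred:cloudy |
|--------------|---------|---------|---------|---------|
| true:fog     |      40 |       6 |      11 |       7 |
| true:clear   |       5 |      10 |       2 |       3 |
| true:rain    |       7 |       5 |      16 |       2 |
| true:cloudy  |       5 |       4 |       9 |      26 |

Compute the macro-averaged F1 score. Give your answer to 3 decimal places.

0.553

Per-class F1 score (2·TP/(2·TP+FP+FN)):
  fog: TP=40, FP=5+7+5=17, FN=6+11+7=24 → 80/121 = 0.6612
  clear: TP=10, FP=6+5+4=15, FN=5+2+3=10 → 20/45 = 0.4444
  rain: TP=16, FP=11+2+9=22, FN=7+5+2=14 → 32/68 = 0.4706
  cloudy: TP=26, FP=7+3+2=12, FN=5+4+9=18 → 52/82 = 0.6341
Macro-F1 score = mean = (0.6612 + 0.4444 + 0.4706 + 0.6341) / 4 = 0.553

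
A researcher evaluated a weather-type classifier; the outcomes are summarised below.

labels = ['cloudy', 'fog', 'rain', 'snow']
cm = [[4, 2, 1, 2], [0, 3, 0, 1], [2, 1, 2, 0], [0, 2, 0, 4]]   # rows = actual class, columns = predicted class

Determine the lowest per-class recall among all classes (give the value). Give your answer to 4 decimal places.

Per-class recall (TP/(TP+FN)):
  cloudy: TP=4, FN=2+1+2=5 → 4/9 = 0.44444
  fog: TP=3, FN=0+0+1=1 → 3/4 = 0.75000
  rain: TP=2, FN=2+1+0=3 → 2/5 = 0.40000
  snow: TP=4, FN=0+2+0=2 → 4/6 = 0.66667
Lowest is class 'rain' with recall = 0.4000.

0.4000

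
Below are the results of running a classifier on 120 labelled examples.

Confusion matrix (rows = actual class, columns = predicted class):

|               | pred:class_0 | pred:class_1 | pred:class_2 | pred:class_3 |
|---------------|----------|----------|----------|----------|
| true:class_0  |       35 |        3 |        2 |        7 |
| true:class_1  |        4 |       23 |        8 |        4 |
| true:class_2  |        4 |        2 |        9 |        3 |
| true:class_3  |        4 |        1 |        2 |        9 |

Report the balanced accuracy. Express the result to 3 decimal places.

Balanced accuracy = mean of per-class recall.
  class_0: recall = 35/47 = 0.7447
  class_1: recall = 23/39 = 0.5897
  class_2: recall = 9/18 = 0.5000
  class_3: recall = 9/16 = 0.5625
Mean = (0.7447 + 0.5897 + 0.5000 + 0.5625) / 4 = 0.599

0.599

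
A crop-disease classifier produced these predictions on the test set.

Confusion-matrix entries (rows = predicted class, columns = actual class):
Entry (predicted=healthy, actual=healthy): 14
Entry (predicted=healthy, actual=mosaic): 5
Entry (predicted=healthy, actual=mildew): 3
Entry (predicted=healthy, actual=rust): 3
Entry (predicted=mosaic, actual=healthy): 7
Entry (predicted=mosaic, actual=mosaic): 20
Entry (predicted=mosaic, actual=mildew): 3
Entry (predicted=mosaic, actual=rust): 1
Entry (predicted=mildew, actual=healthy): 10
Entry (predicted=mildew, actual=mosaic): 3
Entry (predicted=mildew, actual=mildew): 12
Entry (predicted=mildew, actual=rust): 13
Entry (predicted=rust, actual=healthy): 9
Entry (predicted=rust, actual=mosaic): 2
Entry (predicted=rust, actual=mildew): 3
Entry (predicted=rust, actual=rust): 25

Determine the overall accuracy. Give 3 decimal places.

Accuracy = trace / total = (14+20+12+25=71) / 133 = 71/133 = 0.534

0.534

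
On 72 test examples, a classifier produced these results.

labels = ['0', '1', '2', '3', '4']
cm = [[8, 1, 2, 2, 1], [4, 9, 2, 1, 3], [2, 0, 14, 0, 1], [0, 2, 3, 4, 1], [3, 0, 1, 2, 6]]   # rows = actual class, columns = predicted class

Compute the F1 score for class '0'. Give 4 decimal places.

F1 score = 2·TP/(2·TP+FP+FN).
0: TP=8, FP=4+2+0+3=9, FN=1+2+2+1=6 → 16/31 = 0.51613

0.5161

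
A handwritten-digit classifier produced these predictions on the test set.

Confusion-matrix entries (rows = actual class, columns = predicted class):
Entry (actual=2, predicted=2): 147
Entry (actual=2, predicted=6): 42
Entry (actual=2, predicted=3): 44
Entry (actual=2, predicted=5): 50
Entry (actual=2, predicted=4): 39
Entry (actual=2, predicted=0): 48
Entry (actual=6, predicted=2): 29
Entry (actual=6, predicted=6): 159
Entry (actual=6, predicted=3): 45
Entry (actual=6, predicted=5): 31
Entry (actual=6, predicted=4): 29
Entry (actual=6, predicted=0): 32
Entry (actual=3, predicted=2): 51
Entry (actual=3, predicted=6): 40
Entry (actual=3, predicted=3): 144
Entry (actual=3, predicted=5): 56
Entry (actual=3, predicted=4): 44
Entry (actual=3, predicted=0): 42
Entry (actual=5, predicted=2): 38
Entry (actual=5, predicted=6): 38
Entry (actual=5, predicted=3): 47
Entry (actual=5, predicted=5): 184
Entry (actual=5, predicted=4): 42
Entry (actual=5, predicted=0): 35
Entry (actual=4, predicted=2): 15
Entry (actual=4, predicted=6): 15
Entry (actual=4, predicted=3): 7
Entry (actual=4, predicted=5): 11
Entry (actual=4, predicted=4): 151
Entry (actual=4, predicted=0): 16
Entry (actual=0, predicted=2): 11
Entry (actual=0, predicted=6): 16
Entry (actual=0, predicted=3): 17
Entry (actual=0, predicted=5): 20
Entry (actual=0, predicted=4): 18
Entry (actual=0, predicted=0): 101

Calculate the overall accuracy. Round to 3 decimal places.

Accuracy = trace / total = (147+159+144+184+151+101=886) / 1854 = 886/1854 = 0.478

0.478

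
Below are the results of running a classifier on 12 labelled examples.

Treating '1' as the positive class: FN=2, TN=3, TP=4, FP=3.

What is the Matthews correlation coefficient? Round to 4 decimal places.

MCC = (TP·TN − FP·FN) / √((TP+FP)(TP+FN)(TN+FP)(TN+FN))
Numerator = 4·3 − 3·2 = 6
Denominator = √(7·6·6·5) = √1260 = 35.4965
MCC = 6 / 35.4965 = 0.1690

0.1690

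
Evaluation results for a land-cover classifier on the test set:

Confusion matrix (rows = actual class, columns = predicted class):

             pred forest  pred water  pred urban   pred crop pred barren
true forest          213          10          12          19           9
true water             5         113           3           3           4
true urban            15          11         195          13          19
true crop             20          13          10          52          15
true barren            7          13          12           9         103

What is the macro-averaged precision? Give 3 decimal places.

Per-class precision (TP/(TP+FP)):
  forest: TP=213, FP=5+15+20+7=47 → 213/260 = 0.8192
  water: TP=113, FP=10+11+13+13=47 → 113/160 = 0.7063
  urban: TP=195, FP=12+3+10+12=37 → 195/232 = 0.8405
  crop: TP=52, FP=19+3+13+9=44 → 52/96 = 0.5417
  barren: TP=103, FP=9+4+19+15=47 → 103/150 = 0.6867
Macro-precision = mean = (0.8192 + 0.7063 + 0.8405 + 0.5417 + 0.6867) / 5 = 0.719

0.719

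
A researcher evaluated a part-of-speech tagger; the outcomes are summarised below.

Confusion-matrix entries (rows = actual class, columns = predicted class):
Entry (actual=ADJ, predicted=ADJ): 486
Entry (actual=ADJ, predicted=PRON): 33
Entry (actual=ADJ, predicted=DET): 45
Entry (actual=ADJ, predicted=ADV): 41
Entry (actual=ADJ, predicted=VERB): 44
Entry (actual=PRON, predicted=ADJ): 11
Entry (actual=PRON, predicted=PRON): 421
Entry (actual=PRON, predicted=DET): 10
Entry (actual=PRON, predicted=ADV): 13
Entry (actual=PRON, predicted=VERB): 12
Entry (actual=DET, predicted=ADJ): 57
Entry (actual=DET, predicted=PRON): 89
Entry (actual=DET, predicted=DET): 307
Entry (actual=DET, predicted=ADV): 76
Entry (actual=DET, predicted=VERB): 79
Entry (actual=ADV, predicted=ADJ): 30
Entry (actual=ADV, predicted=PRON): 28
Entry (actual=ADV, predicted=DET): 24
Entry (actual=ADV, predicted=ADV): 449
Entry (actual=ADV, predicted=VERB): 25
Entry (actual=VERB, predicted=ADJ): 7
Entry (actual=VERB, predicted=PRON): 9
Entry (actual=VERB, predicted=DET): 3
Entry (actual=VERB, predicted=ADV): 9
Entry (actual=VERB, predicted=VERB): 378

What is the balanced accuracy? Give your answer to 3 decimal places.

Balanced accuracy = mean of per-class recall.
  ADJ: recall = 486/649 = 0.7488
  PRON: recall = 421/467 = 0.9015
  DET: recall = 307/608 = 0.5049
  ADV: recall = 449/556 = 0.8076
  VERB: recall = 378/406 = 0.9310
Mean = (0.7488 + 0.9015 + 0.5049 + 0.8076 + 0.9310) / 5 = 0.779

0.779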